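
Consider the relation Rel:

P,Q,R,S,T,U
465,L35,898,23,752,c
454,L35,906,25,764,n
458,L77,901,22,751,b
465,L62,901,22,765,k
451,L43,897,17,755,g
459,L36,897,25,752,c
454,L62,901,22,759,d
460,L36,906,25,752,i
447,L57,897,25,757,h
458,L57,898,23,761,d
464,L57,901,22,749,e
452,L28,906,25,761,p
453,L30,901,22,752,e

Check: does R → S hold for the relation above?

No

R=898: 2 rows → S = 23, 23 ✓
R=906: 3 rows → S = 25, 25, 25 ✓
R=901: 5 rows → S = 22, 22, 22, 22, 22 ✓
R=897: 3 rows → S takes values {17, 25} — violation
Two rows agree on R but differ on S, so R → S does not hold.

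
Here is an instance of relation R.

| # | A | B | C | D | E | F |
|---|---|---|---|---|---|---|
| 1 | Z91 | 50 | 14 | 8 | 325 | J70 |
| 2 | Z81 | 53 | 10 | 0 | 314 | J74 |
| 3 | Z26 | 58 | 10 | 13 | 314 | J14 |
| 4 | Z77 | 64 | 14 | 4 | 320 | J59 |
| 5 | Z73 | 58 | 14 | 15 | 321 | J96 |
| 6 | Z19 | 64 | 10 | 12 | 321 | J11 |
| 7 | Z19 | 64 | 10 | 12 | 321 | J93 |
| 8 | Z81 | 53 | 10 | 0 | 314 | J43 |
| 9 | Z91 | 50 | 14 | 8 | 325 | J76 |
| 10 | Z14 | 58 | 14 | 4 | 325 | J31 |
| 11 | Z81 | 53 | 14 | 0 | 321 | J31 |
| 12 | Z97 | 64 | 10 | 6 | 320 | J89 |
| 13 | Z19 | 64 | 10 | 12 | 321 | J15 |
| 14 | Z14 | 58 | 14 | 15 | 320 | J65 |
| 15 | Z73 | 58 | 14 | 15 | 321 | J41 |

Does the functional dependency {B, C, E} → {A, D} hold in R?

(B=50, C=14, E=325): rows 1, 9 → {A,D} = (Z91, 8), (Z91, 8) ✓
(B=53, C=10, E=314): rows 2, 8 → {A,D} = (Z81, 0), (Z81, 0) ✓
(B=58, C=10, E=314): row 3 → {A,D} = (Z26, 13) ✓
(B=64, C=14, E=320): row 4 → {A,D} = (Z77, 4) ✓
(B=58, C=14, E=321): rows 5, 15 → {A,D} = (Z73, 15), (Z73, 15) ✓
(B=64, C=10, E=321): rows 6, 7, 13 → {A,D} = (Z19, 12), (Z19, 12), (Z19, 12) ✓
(B=58, C=14, E=325): row 10 → {A,D} = (Z14, 4) ✓
(B=53, C=14, E=321): row 11 → {A,D} = (Z81, 0) ✓
(B=64, C=10, E=320): row 12 → {A,D} = (Z97, 6) ✓
(B=58, C=14, E=320): row 14 → {A,D} = (Z14, 15) ✓
Every {B, C, E} value is associated with a single {A, D} value, so {B, C, E} → {A, D} holds.

Yes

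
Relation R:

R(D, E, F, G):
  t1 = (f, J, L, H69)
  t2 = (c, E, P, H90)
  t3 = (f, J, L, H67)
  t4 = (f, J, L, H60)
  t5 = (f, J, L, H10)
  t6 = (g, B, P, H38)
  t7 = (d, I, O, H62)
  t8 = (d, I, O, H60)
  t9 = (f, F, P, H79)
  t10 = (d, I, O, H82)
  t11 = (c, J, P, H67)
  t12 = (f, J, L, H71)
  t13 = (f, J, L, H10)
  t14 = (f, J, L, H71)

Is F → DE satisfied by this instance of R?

No

F=L: rows 1, 3, 4, 5, 12, 13, 14 → {D,E} = (f, J), (f, J), (f, J), (f, J), (f, J), (f, J), (f, J) ✓
F=P: rows 2, 6, 9, 11 → {D,E} takes values {(c, E), (g, B), (f, F), (c, J)} — violation
F=O: rows 7, 8, 10 → {D,E} = (d, I), (d, I), (d, I) ✓
Two rows agree on F but differ on DE, so F → DE does not hold.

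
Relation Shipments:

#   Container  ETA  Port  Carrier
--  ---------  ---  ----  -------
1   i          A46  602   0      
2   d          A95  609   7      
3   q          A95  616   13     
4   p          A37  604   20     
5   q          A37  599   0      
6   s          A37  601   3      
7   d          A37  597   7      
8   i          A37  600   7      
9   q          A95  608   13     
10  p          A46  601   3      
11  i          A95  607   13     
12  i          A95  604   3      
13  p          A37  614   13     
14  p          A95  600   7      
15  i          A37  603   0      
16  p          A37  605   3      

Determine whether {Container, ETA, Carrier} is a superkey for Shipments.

No

Rows 3 and 9 have the same {Container, ETA, Carrier} value (Container=q, ETA=A95, Carrier=13) but are distinct tuples, so {Container, ETA, Carrier} does not determine every attribute — not a superkey.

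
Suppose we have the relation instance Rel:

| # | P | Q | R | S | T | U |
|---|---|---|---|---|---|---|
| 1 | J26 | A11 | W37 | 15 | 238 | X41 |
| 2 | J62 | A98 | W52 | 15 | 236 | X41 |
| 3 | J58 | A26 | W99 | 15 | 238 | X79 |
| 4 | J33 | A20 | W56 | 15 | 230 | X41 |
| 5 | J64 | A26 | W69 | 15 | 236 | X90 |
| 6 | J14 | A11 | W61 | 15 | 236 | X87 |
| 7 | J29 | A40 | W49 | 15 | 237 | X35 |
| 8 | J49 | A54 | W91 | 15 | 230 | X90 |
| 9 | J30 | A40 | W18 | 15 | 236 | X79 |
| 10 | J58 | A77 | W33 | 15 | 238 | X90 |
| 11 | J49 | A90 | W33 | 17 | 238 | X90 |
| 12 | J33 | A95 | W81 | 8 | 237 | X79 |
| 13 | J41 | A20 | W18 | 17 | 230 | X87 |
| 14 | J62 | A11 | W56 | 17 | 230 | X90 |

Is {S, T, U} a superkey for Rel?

Yes

All 14 rows have distinct {S, T, U} values, so {S, T, U} → (all attributes) holds and {S, T, U} is a superkey.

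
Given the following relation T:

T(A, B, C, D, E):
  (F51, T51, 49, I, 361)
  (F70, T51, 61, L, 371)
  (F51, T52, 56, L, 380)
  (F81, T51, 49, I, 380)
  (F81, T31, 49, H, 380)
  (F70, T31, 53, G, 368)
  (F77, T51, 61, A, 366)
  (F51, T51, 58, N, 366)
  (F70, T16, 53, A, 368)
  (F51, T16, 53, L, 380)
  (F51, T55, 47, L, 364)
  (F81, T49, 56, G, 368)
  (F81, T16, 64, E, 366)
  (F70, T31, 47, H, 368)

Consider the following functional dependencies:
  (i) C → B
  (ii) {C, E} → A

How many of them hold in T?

(i) C → B: C=49: 3 rows → B takes values {T51, T31} — violation; C=56: 2 rows → B takes values {T52, T49} — violation; C=53: 3 rows → B takes values {T31, T16} — violation; C=47: 2 rows → B takes values {T55, T31} — violation — fails.
(ii) {C, E} → A: every LHS value maps to a single RHS value — holds.
1 of the 2 dependencies holds.

1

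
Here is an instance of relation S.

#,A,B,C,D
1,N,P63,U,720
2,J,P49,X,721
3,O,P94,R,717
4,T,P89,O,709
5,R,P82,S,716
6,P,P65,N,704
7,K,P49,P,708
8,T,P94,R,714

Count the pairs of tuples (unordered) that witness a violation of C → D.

C=R: violating pairs (3,8) — 1 pair.

1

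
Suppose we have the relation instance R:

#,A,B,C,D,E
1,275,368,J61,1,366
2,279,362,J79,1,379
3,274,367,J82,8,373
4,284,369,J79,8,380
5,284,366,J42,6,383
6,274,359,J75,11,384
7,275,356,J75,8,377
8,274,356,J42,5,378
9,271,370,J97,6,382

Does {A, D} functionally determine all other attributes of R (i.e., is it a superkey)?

Yes

All 9 rows have distinct {A, D} values, so {A, D} → (all attributes) holds and {A, D} is a superkey.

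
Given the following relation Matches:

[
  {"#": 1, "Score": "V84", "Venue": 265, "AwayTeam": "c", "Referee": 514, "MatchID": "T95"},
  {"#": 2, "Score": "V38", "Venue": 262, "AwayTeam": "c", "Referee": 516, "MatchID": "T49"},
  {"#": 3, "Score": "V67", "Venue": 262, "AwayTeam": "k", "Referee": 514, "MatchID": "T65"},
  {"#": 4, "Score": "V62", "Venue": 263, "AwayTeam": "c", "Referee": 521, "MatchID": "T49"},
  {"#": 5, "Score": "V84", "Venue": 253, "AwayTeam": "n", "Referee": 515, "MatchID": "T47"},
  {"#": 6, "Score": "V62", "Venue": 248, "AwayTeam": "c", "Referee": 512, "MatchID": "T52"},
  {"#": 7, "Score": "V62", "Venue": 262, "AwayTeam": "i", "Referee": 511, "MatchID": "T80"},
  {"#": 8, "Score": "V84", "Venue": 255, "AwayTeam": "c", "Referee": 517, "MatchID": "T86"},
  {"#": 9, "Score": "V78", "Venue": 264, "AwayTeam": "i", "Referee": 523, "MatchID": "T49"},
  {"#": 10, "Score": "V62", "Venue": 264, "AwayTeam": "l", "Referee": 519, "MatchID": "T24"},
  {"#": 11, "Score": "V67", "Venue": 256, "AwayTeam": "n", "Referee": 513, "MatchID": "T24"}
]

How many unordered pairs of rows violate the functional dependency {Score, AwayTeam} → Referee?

(Score=V84, AwayTeam=c): violating pairs (1,8) — 1 pair.
(Score=V62, AwayTeam=c): violating pairs (4,6) — 1 pair.

2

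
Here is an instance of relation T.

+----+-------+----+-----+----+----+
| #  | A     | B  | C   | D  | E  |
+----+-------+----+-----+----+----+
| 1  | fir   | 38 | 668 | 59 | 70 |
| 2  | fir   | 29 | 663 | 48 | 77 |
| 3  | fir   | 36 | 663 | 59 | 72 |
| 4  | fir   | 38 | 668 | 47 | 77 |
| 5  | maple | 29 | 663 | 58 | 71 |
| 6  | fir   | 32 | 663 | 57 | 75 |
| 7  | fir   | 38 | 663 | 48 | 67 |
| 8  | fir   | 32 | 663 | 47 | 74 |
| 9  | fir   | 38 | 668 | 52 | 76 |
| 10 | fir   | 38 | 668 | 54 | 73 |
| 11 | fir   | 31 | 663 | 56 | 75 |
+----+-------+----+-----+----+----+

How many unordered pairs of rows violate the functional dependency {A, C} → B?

14

(A=fir, C=668): all 4 rows agree on B — 0 pairs.
(A=fir, C=663): violating pairs (2,3), (2,6), (2,7), (2,8), (2,11), (3,6), (3,7), (3,8), (3,11), (6,7), (6,11), (7,8), (7,11), (8,11) — 14 pairs.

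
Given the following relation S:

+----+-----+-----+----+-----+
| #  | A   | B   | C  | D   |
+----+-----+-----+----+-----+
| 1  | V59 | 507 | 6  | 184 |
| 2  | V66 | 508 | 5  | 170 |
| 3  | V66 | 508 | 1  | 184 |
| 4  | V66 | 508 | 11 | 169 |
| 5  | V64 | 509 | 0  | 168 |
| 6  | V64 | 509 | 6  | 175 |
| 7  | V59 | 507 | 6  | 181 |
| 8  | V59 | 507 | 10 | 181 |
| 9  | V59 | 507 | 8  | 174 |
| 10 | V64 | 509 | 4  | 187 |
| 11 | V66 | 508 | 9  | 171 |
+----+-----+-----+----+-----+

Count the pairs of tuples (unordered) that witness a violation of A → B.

0

A=V59: all 4 rows agree on B — 0 pairs.
A=V66: all 4 rows agree on B — 0 pairs.
A=V64: all 3 rows agree on B — 0 pairs.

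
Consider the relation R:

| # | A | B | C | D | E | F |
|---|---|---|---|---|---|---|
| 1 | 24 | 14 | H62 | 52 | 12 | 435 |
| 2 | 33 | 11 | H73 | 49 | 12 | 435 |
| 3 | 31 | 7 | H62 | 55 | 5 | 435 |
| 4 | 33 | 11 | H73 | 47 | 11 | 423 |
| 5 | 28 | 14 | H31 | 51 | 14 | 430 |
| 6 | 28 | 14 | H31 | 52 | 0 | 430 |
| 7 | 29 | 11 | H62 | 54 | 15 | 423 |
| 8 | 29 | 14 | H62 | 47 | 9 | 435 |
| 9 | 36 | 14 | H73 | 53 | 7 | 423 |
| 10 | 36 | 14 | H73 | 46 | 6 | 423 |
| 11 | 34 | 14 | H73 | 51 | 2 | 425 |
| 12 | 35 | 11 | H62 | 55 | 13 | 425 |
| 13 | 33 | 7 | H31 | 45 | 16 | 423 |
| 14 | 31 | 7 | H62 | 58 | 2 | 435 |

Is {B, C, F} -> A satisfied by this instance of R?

(B=14, C=H62, F=435): rows 1, 8 → A takes values {24, 29} — violation
(B=11, C=H73, F=435): row 2 → A = 33 ✓
(B=7, C=H62, F=435): rows 3, 14 → A = 31, 31 ✓
(B=11, C=H73, F=423): row 4 → A = 33 ✓
(B=14, C=H31, F=430): rows 5, 6 → A = 28, 28 ✓
(B=11, C=H62, F=423): row 7 → A = 29 ✓
(B=14, C=H73, F=423): rows 9, 10 → A = 36, 36 ✓
(B=14, C=H73, F=425): row 11 → A = 34 ✓
(B=11, C=H62, F=425): row 12 → A = 35 ✓
(B=7, C=H31, F=423): row 13 → A = 33 ✓
Two rows agree on {B, C, F} but differ on A, so {B, C, F} -> A does not hold.

No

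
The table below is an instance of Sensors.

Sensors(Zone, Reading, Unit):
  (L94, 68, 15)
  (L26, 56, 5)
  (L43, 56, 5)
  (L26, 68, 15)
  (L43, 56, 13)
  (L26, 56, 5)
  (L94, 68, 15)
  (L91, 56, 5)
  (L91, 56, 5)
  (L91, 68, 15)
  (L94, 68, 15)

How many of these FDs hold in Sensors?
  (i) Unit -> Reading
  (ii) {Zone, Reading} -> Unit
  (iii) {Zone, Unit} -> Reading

(i) Unit -> Reading: every LHS value maps to a single RHS value — holds.
(ii) {Zone, Reading} -> Unit: (Zone=L43, Reading=56): 2 rows → Unit takes values {5, 13} — violation — fails.
(iii) {Zone, Unit} -> Reading: every LHS value maps to a single RHS value — holds.
2 of the 3 dependencies hold.

2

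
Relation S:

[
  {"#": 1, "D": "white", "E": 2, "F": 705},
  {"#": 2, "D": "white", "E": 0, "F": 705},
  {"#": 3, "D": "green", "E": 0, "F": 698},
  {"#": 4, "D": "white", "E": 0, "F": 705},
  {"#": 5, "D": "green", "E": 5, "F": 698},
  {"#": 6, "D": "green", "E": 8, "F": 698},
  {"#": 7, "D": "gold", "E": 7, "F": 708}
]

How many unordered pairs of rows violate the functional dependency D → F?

D=white: all 3 rows agree on F — 0 pairs.
D=green: all 3 rows agree on F — 0 pairs.

0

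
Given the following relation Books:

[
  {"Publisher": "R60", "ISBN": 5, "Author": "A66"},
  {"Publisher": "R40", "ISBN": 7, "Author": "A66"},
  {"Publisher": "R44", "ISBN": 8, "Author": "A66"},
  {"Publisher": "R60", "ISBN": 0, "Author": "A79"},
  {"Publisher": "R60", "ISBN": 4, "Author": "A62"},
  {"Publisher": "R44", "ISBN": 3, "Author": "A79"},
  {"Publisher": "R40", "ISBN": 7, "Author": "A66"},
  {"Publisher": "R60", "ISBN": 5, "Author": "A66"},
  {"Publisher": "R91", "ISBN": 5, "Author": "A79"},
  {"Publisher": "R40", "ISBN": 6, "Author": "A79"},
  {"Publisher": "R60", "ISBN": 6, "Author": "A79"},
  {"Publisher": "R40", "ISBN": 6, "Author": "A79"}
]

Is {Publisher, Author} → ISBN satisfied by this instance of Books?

No

(Publisher=R60, Author=A66): 2 rows → ISBN = 5, 5 ✓
(Publisher=R40, Author=A66): 2 rows → ISBN = 7, 7 ✓
(Publisher=R44, Author=A66): 1 row → ISBN = 8 ✓
(Publisher=R60, Author=A79): 2 rows → ISBN takes values {0, 6} — violation
(Publisher=R60, Author=A62): 1 row → ISBN = 4 ✓
(Publisher=R44, Author=A79): 1 row → ISBN = 3 ✓
(Publisher=R91, Author=A79): 1 row → ISBN = 5 ✓
(Publisher=R40, Author=A79): 2 rows → ISBN = 6, 6 ✓
Two rows agree on {Publisher, Author} but differ on ISBN, so {Publisher, Author} → ISBN does not hold.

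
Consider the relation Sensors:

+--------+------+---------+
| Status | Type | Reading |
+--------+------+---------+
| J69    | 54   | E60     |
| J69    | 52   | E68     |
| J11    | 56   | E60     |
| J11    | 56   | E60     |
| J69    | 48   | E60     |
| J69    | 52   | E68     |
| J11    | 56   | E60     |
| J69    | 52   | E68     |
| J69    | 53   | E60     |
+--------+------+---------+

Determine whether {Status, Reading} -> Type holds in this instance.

(Status=J69, Reading=E60): 3 rows → Type takes values {54, 48, 53} — violation
(Status=J69, Reading=E68): 3 rows → Type = 52, 52, 52 ✓
(Status=J11, Reading=E60): 3 rows → Type = 56, 56, 56 ✓
Two rows agree on {Status, Reading} but differ on Type, so {Status, Reading} -> Type does not hold.

No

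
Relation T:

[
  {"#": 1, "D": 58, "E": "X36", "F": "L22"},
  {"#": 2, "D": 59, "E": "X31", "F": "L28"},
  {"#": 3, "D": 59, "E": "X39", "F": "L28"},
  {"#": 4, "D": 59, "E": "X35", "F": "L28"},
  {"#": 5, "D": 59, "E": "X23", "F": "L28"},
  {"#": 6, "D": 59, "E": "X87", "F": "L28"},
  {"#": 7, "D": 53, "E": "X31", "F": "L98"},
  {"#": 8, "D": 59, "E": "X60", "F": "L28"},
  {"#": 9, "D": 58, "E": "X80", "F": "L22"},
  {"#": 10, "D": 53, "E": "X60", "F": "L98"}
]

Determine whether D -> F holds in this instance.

D=58: rows 1, 9 → F = L22, L22 ✓
D=59: rows 2, 3, 4, 5, 6, 8 → F = L28, L28, L28, L28, L28, L28 ✓
D=53: rows 7, 10 → F = L98, L98 ✓
Every D value is associated with a single F value, so D -> F holds.

Yes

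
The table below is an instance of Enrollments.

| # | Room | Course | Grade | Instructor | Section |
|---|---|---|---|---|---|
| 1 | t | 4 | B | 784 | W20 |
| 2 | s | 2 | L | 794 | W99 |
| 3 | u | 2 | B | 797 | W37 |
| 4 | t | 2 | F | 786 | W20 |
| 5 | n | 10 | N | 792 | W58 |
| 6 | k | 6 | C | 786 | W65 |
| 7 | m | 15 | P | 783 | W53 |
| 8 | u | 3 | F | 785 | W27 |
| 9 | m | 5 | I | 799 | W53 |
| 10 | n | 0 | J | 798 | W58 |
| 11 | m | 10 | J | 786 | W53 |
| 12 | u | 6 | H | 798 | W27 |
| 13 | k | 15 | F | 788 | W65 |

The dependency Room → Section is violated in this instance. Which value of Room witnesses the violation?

Room=t: rows 1, 4 → Section = W20, W20 ✓
Room=s: row 2 → Section = W99 ✓
Room=u: rows 3, 8, 12 → Section takes values {W37, W27} — violation
Room=n: rows 5, 10 → Section = W58, W58 ✓
Room=k: rows 6, 13 → Section = W65, W65 ✓
Room=m: rows 7, 9, 11 → Section = W53, W53, W53 ✓
The only Room value with inconsistent Section is Room=u.

u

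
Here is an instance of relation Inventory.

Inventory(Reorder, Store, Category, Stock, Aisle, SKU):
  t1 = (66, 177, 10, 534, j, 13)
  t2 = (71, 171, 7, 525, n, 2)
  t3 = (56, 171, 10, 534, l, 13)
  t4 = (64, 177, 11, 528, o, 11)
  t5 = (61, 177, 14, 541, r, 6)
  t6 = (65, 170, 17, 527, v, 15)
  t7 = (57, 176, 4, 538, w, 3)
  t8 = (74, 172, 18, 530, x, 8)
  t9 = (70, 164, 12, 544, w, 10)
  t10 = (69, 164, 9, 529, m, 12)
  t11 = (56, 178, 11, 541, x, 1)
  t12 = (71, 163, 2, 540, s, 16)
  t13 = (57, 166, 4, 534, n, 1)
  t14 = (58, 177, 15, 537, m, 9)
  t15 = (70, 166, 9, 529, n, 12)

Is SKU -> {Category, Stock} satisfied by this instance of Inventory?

SKU=13: rows 1, 3 → {Category,Stock} = (10, 534), (10, 534) ✓
SKU=2: row 2 → {Category,Stock} = (7, 525) ✓
SKU=11: row 4 → {Category,Stock} = (11, 528) ✓
SKU=6: row 5 → {Category,Stock} = (14, 541) ✓
SKU=15: row 6 → {Category,Stock} = (17, 527) ✓
SKU=3: row 7 → {Category,Stock} = (4, 538) ✓
SKU=8: row 8 → {Category,Stock} = (18, 530) ✓
SKU=10: row 9 → {Category,Stock} = (12, 544) ✓
SKU=12: rows 10, 15 → {Category,Stock} = (9, 529), (9, 529) ✓
SKU=1: rows 11, 13 → {Category,Stock} takes values {(11, 541), (4, 534)} — violation
SKU=16: row 12 → {Category,Stock} = (2, 540) ✓
SKU=9: row 14 → {Category,Stock} = (15, 537) ✓
Two rows agree on SKU but differ on {Category, Stock}, so SKU -> {Category, Stock} does not hold.

No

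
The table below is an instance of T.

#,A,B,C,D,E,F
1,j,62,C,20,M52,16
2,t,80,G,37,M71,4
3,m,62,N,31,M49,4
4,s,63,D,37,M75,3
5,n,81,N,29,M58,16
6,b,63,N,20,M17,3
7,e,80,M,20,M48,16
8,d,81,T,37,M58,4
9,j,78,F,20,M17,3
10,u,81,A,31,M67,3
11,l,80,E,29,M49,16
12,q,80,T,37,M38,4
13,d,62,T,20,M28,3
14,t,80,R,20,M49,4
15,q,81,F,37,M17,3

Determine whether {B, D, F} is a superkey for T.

Rows 2 and 12 have the same {B, D, F} value (B=80, D=37, F=4) but are distinct tuples, so {B, D, F} does not determine every attribute — not a superkey.

No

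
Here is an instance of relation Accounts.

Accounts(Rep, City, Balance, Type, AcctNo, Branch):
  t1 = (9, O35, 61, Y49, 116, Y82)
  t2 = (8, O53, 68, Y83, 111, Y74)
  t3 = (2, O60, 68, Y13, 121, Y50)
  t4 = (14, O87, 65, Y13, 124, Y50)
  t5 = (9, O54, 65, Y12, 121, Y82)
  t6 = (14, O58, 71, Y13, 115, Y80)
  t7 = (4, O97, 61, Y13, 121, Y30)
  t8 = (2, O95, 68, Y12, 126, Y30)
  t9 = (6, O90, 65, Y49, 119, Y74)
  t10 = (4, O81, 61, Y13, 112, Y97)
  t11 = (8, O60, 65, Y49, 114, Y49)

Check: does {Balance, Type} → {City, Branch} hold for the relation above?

(Balance=61, Type=Y49): row 1 → {City,Branch} = (O35, Y82) ✓
(Balance=68, Type=Y83): row 2 → {City,Branch} = (O53, Y74) ✓
(Balance=68, Type=Y13): row 3 → {City,Branch} = (O60, Y50) ✓
(Balance=65, Type=Y13): row 4 → {City,Branch} = (O87, Y50) ✓
(Balance=65, Type=Y12): row 5 → {City,Branch} = (O54, Y82) ✓
(Balance=71, Type=Y13): row 6 → {City,Branch} = (O58, Y80) ✓
(Balance=61, Type=Y13): rows 7, 10 → {City,Branch} takes values {(O97, Y30), (O81, Y97)} — violation
(Balance=68, Type=Y12): row 8 → {City,Branch} = (O95, Y30) ✓
(Balance=65, Type=Y49): rows 9, 11 → {City,Branch} takes values {(O90, Y74), (O60, Y49)} — violation
Two rows agree on {Balance, Type} but differ on {City, Branch}, so {Balance, Type} → {City, Branch} does not hold.

No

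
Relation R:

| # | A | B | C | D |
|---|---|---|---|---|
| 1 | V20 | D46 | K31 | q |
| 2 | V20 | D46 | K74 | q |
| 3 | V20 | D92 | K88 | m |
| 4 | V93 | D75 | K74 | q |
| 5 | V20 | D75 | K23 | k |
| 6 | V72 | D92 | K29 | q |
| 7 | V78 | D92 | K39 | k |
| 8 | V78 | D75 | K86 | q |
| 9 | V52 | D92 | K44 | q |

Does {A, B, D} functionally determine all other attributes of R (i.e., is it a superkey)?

No

Rows 1 and 2 have the same {A, B, D} value (A=V20, B=D46, D=q) but are distinct tuples, so {A, B, D} does not determine every attribute — not a superkey.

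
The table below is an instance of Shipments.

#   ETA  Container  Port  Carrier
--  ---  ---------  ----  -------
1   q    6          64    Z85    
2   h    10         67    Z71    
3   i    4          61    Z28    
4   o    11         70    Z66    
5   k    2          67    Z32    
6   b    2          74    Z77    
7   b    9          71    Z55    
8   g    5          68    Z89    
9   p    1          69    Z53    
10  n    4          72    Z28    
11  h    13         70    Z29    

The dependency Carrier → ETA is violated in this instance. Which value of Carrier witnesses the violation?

Z28

Carrier=Z85: row 1 → ETA = q ✓
Carrier=Z71: row 2 → ETA = h ✓
Carrier=Z28: rows 3, 10 → ETA takes values {i, n} — violation
Carrier=Z66: row 4 → ETA = o ✓
Carrier=Z32: row 5 → ETA = k ✓
Carrier=Z77: row 6 → ETA = b ✓
Carrier=Z55: row 7 → ETA = b ✓
Carrier=Z89: row 8 → ETA = g ✓
Carrier=Z53: row 9 → ETA = p ✓
Carrier=Z29: row 11 → ETA = h ✓
The only Carrier value with inconsistent ETA is Carrier=Z28.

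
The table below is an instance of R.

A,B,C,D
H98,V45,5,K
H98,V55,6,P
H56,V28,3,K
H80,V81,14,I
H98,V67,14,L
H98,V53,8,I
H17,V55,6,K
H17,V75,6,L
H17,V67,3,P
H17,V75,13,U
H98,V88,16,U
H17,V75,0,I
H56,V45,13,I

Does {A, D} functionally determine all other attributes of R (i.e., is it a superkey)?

Yes

All 13 rows have distinct {A, D} values, so {A, D} → (all attributes) holds and {A, D} is a superkey.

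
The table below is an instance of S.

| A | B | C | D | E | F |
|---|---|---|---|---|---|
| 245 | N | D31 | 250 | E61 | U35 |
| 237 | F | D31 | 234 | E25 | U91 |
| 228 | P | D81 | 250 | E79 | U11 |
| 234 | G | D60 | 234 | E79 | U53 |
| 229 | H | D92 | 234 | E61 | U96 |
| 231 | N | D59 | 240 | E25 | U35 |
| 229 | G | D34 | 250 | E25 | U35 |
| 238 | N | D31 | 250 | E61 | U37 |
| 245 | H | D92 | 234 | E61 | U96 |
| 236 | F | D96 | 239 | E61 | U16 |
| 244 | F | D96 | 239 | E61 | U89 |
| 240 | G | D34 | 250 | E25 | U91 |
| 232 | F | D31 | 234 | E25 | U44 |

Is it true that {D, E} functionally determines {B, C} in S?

(D=250, E=E61): 2 rows → {B,C} = (N, D31), (N, D31) ✓
(D=234, E=E25): 2 rows → {B,C} = (F, D31), (F, D31) ✓
(D=250, E=E79): 1 row → {B,C} = (P, D81) ✓
(D=234, E=E79): 1 row → {B,C} = (G, D60) ✓
(D=234, E=E61): 2 rows → {B,C} = (H, D92), (H, D92) ✓
(D=240, E=E25): 1 row → {B,C} = (N, D59) ✓
(D=250, E=E25): 2 rows → {B,C} = (G, D34), (G, D34) ✓
(D=239, E=E61): 2 rows → {B,C} = (F, D96), (F, D96) ✓
Every {D, E} value is associated with a single {B, C} value, so {D, E} -> {B, C} holds.

Yes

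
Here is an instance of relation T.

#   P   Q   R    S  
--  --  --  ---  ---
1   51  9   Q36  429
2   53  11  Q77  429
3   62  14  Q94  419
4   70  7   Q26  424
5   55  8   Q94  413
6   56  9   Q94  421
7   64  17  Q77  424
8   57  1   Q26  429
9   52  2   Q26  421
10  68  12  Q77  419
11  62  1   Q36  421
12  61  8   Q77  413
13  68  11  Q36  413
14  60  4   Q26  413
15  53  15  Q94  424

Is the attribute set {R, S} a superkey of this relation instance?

All 15 rows have distinct {R, S} values, so {R, S} → (all attributes) holds and {R, S} is a superkey.

Yes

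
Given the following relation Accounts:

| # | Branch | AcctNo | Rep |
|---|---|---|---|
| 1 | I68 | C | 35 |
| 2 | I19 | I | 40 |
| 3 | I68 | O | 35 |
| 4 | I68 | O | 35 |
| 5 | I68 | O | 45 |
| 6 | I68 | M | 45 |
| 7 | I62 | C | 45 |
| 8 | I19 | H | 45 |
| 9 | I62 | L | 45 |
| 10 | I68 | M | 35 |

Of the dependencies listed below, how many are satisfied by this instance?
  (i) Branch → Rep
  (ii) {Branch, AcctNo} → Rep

0

(i) Branch → Rep: Branch=I68: rows 1, 3, 4, 5, 6, 10 → Rep takes values {35, 45} — violation; Branch=I19: rows 2, 8 → Rep takes values {40, 45} — violation — fails.
(ii) {Branch, AcctNo} → Rep: (Branch=I68, AcctNo=O): rows 3, 4, 5 → Rep takes values {35, 45} — violation; (Branch=I68, AcctNo=M): rows 6, 10 → Rep takes values {45, 35} — violation — fails.
None of the 2 dependencies hold.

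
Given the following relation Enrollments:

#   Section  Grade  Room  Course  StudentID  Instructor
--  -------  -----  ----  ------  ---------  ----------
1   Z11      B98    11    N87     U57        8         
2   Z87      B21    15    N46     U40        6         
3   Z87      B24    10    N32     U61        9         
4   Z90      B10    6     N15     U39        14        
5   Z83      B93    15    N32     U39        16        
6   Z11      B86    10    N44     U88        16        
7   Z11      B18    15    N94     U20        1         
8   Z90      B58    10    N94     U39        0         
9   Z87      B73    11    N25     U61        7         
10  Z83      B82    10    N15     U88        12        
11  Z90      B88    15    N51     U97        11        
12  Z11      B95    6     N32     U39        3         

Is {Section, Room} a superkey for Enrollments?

All 12 rows have distinct {Section, Room} values, so {Section, Room} → (all attributes) holds and {Section, Room} is a superkey.

Yes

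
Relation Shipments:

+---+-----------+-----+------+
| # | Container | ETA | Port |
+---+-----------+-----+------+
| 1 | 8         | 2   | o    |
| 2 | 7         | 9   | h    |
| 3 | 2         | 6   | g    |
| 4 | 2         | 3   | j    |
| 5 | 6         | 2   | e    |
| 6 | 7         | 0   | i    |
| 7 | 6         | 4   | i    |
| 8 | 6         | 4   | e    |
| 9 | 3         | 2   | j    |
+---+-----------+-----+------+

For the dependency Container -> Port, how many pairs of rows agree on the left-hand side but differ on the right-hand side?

Container=7: violating pairs (2,6) — 1 pair.
Container=2: violating pairs (3,4) — 1 pair.
Container=6: violating pairs (5,7), (7,8) — 2 pairs.

4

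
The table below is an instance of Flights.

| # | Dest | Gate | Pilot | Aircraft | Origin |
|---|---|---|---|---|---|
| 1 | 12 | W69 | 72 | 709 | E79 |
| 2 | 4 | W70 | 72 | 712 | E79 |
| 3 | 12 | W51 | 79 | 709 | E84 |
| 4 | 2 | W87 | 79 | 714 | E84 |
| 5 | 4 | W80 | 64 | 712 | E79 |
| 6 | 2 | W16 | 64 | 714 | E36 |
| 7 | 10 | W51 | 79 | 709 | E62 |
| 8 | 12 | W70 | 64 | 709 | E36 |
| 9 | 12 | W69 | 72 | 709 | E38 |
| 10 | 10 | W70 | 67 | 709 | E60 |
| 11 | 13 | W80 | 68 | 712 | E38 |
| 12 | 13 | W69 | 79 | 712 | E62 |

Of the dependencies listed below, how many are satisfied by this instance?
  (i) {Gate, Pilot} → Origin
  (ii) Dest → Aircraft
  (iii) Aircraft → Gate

(i) {Gate, Pilot} → Origin: (Gate=W69, Pilot=72): rows 1, 9 → Origin takes values {E79, E38} — violation; (Gate=W51, Pilot=79): rows 3, 7 → Origin takes values {E84, E62} — violation — fails.
(ii) Dest → Aircraft: every LHS value maps to a single RHS value — holds.
(iii) Aircraft → Gate: Aircraft=709: rows 1, 3, 7, 8, 9, 10 → Gate takes values {W69, W51, W70} — violation; Aircraft=712: rows 2, 5, 11, 12 → Gate takes values {W70, W80, W69} — violation; Aircraft=714: rows 4, 6 → Gate takes values {W87, W16} — violation — fails.
1 of the 3 dependencies holds.

1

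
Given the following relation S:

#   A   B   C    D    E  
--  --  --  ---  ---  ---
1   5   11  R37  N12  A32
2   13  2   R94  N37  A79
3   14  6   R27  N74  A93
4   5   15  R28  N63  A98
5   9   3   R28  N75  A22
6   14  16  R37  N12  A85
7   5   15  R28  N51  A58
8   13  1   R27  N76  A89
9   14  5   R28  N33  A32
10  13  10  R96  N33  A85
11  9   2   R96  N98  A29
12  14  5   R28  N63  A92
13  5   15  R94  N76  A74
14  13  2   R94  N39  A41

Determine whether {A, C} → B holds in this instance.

(A=5, C=R37): row 1 → B = 11 ✓
(A=13, C=R94): rows 2, 14 → B = 2, 2 ✓
(A=14, C=R27): row 3 → B = 6 ✓
(A=5, C=R28): rows 4, 7 → B = 15, 15 ✓
(A=9, C=R28): row 5 → B = 3 ✓
(A=14, C=R37): row 6 → B = 16 ✓
(A=13, C=R27): row 8 → B = 1 ✓
(A=14, C=R28): rows 9, 12 → B = 5, 5 ✓
(A=13, C=R96): row 10 → B = 10 ✓
(A=9, C=R96): row 11 → B = 2 ✓
(A=5, C=R94): row 13 → B = 15 ✓
Every {A, C} value is associated with a single B value, so {A, C} → B holds.

Yes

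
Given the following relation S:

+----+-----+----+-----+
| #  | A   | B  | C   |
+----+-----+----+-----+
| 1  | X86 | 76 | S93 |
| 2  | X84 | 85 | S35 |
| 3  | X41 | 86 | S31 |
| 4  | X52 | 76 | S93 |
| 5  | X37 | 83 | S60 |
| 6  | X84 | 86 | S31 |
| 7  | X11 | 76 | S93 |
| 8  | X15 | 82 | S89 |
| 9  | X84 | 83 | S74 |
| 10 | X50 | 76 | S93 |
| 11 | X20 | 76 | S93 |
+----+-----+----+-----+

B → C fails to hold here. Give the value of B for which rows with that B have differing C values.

B=76: rows 1, 4, 7, 10, 11 → C = S93, S93, S93, S93, S93 ✓
B=85: row 2 → C = S35 ✓
B=86: rows 3, 6 → C = S31, S31 ✓
B=83: rows 5, 9 → C takes values {S60, S74} — violation
B=82: row 8 → C = S89 ✓
The only B value with inconsistent C is B=83.

83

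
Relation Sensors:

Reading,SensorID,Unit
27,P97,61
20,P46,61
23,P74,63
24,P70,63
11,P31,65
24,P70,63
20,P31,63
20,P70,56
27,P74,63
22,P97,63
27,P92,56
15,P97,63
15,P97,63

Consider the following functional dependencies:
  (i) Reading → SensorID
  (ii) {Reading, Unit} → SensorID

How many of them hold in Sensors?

(i) Reading → SensorID: Reading=27: 3 rows → SensorID takes values {P97, P74, P92} — violation; Reading=20: 3 rows → SensorID takes values {P46, P31, P70} — violation — fails.
(ii) {Reading, Unit} → SensorID: every LHS value maps to a single RHS value — holds.
1 of the 2 dependencies holds.

1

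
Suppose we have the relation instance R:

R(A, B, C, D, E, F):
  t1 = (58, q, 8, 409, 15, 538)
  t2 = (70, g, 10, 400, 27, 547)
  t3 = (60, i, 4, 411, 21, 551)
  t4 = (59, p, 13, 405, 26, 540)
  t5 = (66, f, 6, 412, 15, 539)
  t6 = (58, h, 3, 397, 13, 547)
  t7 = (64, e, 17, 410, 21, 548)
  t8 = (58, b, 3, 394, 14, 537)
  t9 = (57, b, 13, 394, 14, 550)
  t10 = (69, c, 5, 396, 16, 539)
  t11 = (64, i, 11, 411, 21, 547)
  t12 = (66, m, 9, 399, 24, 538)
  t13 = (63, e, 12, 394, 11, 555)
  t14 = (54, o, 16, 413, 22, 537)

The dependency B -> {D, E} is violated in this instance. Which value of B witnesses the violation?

e

B=q: row 1 → {D,E} = (409, 15) ✓
B=g: row 2 → {D,E} = (400, 27) ✓
B=i: rows 3, 11 → {D,E} = (411, 21), (411, 21) ✓
B=p: row 4 → {D,E} = (405, 26) ✓
B=f: row 5 → {D,E} = (412, 15) ✓
B=h: row 6 → {D,E} = (397, 13) ✓
B=e: rows 7, 13 → {D,E} takes values {(410, 21), (394, 11)} — violation
B=b: rows 8, 9 → {D,E} = (394, 14), (394, 14) ✓
B=c: row 10 → {D,E} = (396, 16) ✓
B=m: row 12 → {D,E} = (399, 24) ✓
B=o: row 14 → {D,E} = (413, 22) ✓
The only B value with inconsistent RHS is B=e.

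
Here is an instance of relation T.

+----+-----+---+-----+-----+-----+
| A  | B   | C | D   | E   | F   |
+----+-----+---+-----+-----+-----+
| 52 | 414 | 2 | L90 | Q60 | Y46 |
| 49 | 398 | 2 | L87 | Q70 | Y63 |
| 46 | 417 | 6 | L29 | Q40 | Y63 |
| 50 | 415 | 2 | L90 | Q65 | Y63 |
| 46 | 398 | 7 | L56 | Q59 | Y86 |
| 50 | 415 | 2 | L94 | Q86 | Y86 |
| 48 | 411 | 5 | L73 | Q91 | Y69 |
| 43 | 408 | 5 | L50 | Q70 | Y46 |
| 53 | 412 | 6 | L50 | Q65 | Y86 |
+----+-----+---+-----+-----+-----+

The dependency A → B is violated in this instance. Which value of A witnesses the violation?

A=52: 1 row → B = 414 ✓
A=49: 1 row → B = 398 ✓
A=46: 2 rows → B takes values {417, 398} — violation
A=50: 2 rows → B = 415, 415 ✓
A=48: 1 row → B = 411 ✓
A=43: 1 row → B = 408 ✓
A=53: 1 row → B = 412 ✓
The only A value with inconsistent B is A=46.

46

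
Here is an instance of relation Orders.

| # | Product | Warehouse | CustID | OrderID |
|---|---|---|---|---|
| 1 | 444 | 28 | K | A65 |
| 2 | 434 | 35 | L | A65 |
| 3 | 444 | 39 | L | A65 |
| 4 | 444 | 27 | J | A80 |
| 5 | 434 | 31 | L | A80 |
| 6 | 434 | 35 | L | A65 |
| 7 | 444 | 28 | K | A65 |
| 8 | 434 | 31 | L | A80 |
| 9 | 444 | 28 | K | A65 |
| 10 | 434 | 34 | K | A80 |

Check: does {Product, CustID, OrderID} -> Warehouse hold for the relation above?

Yes

(Product=444, CustID=K, OrderID=A65): rows 1, 7, 9 → Warehouse = 28, 28, 28 ✓
(Product=434, CustID=L, OrderID=A65): rows 2, 6 → Warehouse = 35, 35 ✓
(Product=444, CustID=L, OrderID=A65): row 3 → Warehouse = 39 ✓
(Product=444, CustID=J, OrderID=A80): row 4 → Warehouse = 27 ✓
(Product=434, CustID=L, OrderID=A80): rows 5, 8 → Warehouse = 31, 31 ✓
(Product=434, CustID=K, OrderID=A80): row 10 → Warehouse = 34 ✓
Every {Product, CustID, OrderID} value is associated with a single Warehouse value, so {Product, CustID, OrderID} -> Warehouse holds.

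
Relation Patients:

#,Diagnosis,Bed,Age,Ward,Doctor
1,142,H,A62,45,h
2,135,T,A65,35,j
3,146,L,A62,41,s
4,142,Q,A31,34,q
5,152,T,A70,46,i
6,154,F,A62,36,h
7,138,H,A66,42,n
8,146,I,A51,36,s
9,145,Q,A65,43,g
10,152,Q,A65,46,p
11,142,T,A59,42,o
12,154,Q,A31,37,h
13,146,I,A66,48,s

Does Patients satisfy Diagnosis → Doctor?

No

Diagnosis=142: rows 1, 4, 11 → Doctor takes values {h, q, o} — violation
Diagnosis=135: row 2 → Doctor = j ✓
Diagnosis=146: rows 3, 8, 13 → Doctor = s, s, s ✓
Diagnosis=152: rows 5, 10 → Doctor takes values {i, p} — violation
Diagnosis=154: rows 6, 12 → Doctor = h, h ✓
Diagnosis=138: row 7 → Doctor = n ✓
Diagnosis=145: row 9 → Doctor = g ✓
Two rows agree on Diagnosis but differ on Doctor, so Diagnosis → Doctor does not hold.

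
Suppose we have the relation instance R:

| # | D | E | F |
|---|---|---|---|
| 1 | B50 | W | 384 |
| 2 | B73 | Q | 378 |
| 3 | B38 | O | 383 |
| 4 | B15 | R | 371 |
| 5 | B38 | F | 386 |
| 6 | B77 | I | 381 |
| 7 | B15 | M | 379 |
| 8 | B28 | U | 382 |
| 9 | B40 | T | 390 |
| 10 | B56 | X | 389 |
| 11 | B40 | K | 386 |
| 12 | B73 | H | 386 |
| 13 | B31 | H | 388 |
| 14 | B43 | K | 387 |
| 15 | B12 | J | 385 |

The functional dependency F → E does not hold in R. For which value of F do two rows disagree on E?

386

F=384: row 1 → E = W ✓
F=378: row 2 → E = Q ✓
F=383: row 3 → E = O ✓
F=371: row 4 → E = R ✓
F=386: rows 5, 11, 12 → E takes values {F, K, H} — violation
F=381: row 6 → E = I ✓
F=379: row 7 → E = M ✓
F=382: row 8 → E = U ✓
F=390: row 9 → E = T ✓
F=389: row 10 → E = X ✓
F=388: row 13 → E = H ✓
F=387: row 14 → E = K ✓
F=385: row 15 → E = J ✓
The only F value with inconsistent E is F=386.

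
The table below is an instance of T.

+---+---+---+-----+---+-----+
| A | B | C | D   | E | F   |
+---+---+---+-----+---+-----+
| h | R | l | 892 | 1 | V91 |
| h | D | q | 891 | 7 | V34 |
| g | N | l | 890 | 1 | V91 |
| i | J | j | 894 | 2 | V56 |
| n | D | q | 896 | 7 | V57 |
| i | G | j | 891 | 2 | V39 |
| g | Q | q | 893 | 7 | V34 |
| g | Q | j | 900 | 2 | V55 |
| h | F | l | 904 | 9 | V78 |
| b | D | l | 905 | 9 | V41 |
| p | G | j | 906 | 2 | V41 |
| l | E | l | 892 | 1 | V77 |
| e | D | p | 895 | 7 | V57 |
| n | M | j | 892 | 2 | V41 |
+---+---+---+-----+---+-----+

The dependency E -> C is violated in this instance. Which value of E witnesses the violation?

E=1: 3 rows → C = l, l, l ✓
E=7: 4 rows → C takes values {q, p} — violation
E=2: 5 rows → C = j, j, j, j, j ✓
E=9: 2 rows → C = l, l ✓
The only E value with inconsistent C is E=7.

7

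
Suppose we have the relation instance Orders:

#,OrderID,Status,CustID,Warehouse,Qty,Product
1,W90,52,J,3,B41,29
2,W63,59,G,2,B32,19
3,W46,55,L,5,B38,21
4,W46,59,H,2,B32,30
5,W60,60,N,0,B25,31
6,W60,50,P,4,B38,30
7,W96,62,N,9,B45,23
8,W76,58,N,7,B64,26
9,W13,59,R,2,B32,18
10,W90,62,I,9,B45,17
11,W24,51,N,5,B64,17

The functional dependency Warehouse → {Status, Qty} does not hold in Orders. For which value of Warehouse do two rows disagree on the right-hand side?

Warehouse=3: row 1 → {Status,Qty} = (52, B41) ✓
Warehouse=2: rows 2, 4, 9 → {Status,Qty} = (59, B32), (59, B32), (59, B32) ✓
Warehouse=5: rows 3, 11 → {Status,Qty} takes values {(55, B38), (51, B64)} — violation
Warehouse=0: row 5 → {Status,Qty} = (60, B25) ✓
Warehouse=4: row 6 → {Status,Qty} = (50, B38) ✓
Warehouse=9: rows 7, 10 → {Status,Qty} = (62, B45), (62, B45) ✓
Warehouse=7: row 8 → {Status,Qty} = (58, B64) ✓
The only Warehouse value with inconsistent RHS is Warehouse=5.

5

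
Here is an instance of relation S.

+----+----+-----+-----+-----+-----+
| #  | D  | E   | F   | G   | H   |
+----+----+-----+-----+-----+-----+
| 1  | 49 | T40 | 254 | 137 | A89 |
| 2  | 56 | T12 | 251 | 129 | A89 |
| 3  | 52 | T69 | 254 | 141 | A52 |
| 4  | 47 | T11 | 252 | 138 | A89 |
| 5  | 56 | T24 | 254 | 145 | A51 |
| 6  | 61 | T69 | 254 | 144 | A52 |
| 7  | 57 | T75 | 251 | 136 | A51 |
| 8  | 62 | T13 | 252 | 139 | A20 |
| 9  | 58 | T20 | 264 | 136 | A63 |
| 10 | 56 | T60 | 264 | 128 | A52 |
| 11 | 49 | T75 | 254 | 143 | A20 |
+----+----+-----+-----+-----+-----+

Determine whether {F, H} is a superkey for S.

Rows 3 and 6 have the same {F, H} value (F=254, H=A52) but are distinct tuples, so {F, H} does not determine every attribute — not a superkey.

No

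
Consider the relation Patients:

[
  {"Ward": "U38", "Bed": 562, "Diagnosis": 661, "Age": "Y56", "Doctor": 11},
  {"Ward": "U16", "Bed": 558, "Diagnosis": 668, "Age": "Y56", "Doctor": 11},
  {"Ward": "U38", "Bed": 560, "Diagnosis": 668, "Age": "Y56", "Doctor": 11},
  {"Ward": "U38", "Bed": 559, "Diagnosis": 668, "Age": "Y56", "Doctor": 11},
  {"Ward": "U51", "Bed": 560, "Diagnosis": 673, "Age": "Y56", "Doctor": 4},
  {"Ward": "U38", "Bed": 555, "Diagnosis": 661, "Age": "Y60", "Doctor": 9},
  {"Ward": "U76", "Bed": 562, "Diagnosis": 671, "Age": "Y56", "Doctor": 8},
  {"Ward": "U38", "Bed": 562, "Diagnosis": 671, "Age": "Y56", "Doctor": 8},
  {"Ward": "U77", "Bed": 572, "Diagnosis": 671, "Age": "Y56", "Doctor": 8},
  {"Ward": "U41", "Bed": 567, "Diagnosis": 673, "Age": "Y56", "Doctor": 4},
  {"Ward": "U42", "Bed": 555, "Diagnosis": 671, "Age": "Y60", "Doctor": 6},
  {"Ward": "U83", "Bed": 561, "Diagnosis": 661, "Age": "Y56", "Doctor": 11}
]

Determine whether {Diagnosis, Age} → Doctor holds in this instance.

(Diagnosis=661, Age=Y56): 2 rows → Doctor = 11, 11 ✓
(Diagnosis=668, Age=Y56): 3 rows → Doctor = 11, 11, 11 ✓
(Diagnosis=673, Age=Y56): 2 rows → Doctor = 4, 4 ✓
(Diagnosis=661, Age=Y60): 1 row → Doctor = 9 ✓
(Diagnosis=671, Age=Y56): 3 rows → Doctor = 8, 8, 8 ✓
(Diagnosis=671, Age=Y60): 1 row → Doctor = 6 ✓
Every {Diagnosis, Age} value is associated with a single Doctor value, so {Diagnosis, Age} → Doctor holds.

Yes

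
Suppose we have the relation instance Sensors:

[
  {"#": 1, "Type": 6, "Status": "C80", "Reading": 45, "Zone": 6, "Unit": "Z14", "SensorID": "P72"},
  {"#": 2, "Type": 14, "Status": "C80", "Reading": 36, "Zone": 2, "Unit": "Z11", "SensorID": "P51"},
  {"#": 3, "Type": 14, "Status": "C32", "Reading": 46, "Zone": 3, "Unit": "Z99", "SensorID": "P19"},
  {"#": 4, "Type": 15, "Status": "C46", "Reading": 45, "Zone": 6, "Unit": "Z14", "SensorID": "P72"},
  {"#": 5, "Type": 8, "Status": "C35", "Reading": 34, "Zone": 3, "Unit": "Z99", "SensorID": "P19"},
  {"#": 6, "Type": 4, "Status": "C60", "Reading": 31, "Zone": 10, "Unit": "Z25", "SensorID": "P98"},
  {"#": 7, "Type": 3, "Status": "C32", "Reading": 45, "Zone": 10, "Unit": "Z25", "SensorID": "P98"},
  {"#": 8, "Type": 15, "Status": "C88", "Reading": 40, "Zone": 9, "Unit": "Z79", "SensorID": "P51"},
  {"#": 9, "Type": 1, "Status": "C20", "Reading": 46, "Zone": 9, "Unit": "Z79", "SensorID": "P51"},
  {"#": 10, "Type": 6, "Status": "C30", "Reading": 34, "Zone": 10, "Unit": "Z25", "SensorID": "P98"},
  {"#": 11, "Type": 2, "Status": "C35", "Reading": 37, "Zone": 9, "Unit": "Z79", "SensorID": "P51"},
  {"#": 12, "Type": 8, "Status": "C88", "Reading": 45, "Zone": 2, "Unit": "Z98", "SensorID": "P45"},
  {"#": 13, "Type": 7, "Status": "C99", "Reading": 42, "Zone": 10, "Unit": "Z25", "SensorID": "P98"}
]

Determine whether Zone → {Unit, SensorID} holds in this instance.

Zone=6: rows 1, 4 → {Unit,SensorID} = (Z14, P72), (Z14, P72) ✓
Zone=2: rows 2, 12 → {Unit,SensorID} takes values {(Z11, P51), (Z98, P45)} — violation
Zone=3: rows 3, 5 → {Unit,SensorID} = (Z99, P19), (Z99, P19) ✓
Zone=10: rows 6, 7, 10, 13 → {Unit,SensorID} = (Z25, P98), (Z25, P98), (Z25, P98), (Z25, P98) ✓
Zone=9: rows 8, 9, 11 → {Unit,SensorID} = (Z79, P51), (Z79, P51), (Z79, P51) ✓
Two rows agree on Zone but differ on {Unit, SensorID}, so Zone → {Unit, SensorID} does not hold.

No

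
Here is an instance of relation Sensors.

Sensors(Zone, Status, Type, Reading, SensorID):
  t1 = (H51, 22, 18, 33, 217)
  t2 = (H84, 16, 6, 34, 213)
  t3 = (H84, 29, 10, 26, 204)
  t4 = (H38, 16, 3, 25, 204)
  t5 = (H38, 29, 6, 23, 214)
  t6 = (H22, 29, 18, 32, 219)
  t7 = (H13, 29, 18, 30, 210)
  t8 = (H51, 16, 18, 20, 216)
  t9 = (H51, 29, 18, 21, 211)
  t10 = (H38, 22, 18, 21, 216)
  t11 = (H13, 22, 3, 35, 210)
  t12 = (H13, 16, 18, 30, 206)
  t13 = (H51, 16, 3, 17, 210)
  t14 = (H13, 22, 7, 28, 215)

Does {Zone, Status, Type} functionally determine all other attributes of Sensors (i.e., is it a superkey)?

All 14 rows have distinct {Zone, Status, Type} values, so {Zone, Status, Type} → (all attributes) holds and {Zone, Status, Type} is a superkey.

Yes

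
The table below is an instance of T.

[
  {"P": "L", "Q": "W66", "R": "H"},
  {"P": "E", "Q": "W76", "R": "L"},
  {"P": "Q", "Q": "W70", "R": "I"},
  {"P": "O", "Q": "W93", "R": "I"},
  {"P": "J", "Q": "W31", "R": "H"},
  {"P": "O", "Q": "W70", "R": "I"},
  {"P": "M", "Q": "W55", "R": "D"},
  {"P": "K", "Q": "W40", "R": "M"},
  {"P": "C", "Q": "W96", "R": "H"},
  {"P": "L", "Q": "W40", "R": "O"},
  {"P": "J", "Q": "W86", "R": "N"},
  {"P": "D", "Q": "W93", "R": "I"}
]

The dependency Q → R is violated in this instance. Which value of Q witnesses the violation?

Q=W66: 1 row → R = H ✓
Q=W76: 1 row → R = L ✓
Q=W70: 2 rows → R = I, I ✓
Q=W93: 2 rows → R = I, I ✓
Q=W31: 1 row → R = H ✓
Q=W55: 1 row → R = D ✓
Q=W40: 2 rows → R takes values {M, O} — violation
Q=W96: 1 row → R = H ✓
Q=W86: 1 row → R = N ✓
The only Q value with inconsistent R is Q=W40.

W40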